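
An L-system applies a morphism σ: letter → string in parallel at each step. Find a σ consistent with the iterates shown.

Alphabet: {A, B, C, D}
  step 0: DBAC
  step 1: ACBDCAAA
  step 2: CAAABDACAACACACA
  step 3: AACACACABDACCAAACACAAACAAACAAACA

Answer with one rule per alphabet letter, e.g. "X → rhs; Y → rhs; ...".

A->CA, B->BD, C->AA, D->AC

  step 2 ⇒ step 3: CAAABDACAACACACA ⇒ AA·CA·CA·CA·BD·AC·CA·AA·CA·CA·AA·CA·AA·CA·AA·CA
    A ↦ CA
    B ↦ BD
    C ↦ AA
    D ↦ AC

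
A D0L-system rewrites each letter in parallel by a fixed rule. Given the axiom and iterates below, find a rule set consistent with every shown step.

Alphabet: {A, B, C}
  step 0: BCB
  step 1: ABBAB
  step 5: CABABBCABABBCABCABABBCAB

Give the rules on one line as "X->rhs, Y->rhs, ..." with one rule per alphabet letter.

  step 0 ⇒ step 1: BCB ⇒ AB·B·AB
    B ↦ AB
    C ↦ B
    A ↦ C  (constrained at step 1)

A->C, B->AB, C->B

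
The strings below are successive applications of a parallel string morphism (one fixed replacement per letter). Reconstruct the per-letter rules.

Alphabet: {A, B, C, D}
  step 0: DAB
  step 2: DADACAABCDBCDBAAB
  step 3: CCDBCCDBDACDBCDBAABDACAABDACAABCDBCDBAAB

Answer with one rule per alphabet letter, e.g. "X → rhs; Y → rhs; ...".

  step 2 ⇒ step 3: DADACAABCDBCDBAAB ⇒ C·CDB·C·CDB·DA·CDB·CDB·AAB·DA·C·AAB·DA·C·AAB·CDB·CDB·AAB
    A ↦ CDB
    B ↦ AAB
    C ↦ DA
    D ↦ C

A->CDB, B->AAB, C->DA, D->C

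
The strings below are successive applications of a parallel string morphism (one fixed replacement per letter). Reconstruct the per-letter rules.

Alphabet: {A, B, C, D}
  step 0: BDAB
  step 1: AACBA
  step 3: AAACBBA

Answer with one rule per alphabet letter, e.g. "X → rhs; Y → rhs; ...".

  step 0 ⇒ step 1: BDAB ⇒ A·AC·B·A
    A ↦ B
    B ↦ A
    D ↦ AC
    C ↦ DA  (constrained at step 1)

A->B, B->A, C->DA, D->AC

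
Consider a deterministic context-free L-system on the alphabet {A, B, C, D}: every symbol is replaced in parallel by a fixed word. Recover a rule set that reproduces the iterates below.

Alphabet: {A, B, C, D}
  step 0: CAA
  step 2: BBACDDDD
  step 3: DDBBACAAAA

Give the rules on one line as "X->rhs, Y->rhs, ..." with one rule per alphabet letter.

A->BB, B->D, C->AC, D->A

  step 2 ⇒ step 3: BBACDDDD ⇒ D·D·BB·AC·A·A·A·A
    A ↦ BB
    B ↦ D
    C ↦ AC
    D ↦ A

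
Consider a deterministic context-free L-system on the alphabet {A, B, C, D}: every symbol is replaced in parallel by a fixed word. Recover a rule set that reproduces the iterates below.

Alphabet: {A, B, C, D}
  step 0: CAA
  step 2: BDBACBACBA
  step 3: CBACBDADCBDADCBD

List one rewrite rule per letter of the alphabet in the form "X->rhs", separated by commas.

A->BD, B->C, C->AD, D->BA

  step 2 ⇒ step 3: BDBACBACBA ⇒ C·BA·C·BD·AD·C·BD·AD·C·BD
    A ↦ BD
    B ↦ C
    C ↦ AD
    D ↦ BA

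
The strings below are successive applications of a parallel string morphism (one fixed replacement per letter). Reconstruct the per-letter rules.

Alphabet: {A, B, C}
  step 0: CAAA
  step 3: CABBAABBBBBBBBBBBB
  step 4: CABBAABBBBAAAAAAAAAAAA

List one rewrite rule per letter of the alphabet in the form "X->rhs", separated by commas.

A->BB, B->A, C->CA

  step 3 ⇒ step 4: CABBAABBBBBBBBBBBB ⇒ CA·BB·A·A·BB·BB·A·A·A·A·A·A·A·A·A·A·A·A
    A ↦ BB
    B ↦ A
    C ↦ CA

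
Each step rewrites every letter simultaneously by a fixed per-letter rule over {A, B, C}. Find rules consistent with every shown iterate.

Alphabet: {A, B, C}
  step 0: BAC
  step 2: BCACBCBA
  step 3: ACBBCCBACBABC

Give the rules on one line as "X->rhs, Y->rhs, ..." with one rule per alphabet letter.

A->BC, B->A, C->CB

  step 2 ⇒ step 3: BCACBCBA ⇒ A·CB·BC·CB·A·CB·A·BC
    A ↦ BC
    B ↦ A
    C ↦ CB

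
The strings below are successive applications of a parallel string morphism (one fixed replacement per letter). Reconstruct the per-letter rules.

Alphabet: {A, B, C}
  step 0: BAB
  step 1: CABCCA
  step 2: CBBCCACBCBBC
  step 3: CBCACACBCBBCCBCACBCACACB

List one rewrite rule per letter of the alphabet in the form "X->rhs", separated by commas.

A->BC, B->CA, C->CB

  step 2 ⇒ step 3: CBBCCACBCBBC ⇒ CB·CA·CA·CB·CB·BC·CB·CA·CB·CA·CA·CB
    A ↦ BC
    B ↦ CA
    C ↦ CB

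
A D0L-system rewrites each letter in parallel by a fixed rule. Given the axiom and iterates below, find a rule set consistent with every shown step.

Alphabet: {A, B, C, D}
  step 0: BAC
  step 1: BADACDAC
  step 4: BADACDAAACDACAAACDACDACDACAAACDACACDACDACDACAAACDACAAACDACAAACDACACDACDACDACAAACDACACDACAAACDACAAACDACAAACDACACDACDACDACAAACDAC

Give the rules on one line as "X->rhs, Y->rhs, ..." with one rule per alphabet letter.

A->ACD, B->BAD, C->AC, D->AA

  step 0 ⇒ step 1: BAC ⇒ BAD·ACD·AC
    A ↦ ACD
    B ↦ BAD
    C ↦ AC
    D ↦ AA  (constrained at step 1)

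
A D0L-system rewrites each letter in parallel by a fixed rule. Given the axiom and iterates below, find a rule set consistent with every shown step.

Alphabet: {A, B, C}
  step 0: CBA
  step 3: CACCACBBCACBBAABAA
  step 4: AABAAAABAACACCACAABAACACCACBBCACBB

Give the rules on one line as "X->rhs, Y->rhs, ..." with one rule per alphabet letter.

A->B, B->CAC, C->AA

  step 3 ⇒ step 4: CACCACBBCACBBAABAA ⇒ AA·B·AA·AA·B·AA·CAC·CAC·AA·B·AA·CAC·CAC·B·B·CAC·B·B
    A ↦ B
    B ↦ CAC
    C ↦ AA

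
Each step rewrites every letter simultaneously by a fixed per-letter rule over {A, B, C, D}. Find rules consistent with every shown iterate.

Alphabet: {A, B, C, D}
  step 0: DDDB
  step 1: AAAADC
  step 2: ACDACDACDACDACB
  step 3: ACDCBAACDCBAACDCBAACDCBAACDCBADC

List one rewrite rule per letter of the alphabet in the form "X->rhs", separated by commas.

  step 2 ⇒ step 3: ACDACDACDACDACB ⇒ ACD·CB·A·ACD·CB·A·ACD·CB·A·ACD·CB·A·ACD·CB·ADC
    A ↦ ACD
    B ↦ ADC
    C ↦ CB
    D ↦ A

A->ACD, B->ADC, C->CB, D->A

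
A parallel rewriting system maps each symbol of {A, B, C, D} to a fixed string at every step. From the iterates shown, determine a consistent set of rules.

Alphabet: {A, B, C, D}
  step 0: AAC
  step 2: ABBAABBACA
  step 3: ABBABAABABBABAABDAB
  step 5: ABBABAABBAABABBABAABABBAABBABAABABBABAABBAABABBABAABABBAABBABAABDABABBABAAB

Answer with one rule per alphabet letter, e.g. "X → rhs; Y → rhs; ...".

A->AB, B->BA, C->D, D->CA

  step 2 ⇒ step 3: ABBAABBACA ⇒ AB·BA·BA·AB·AB·BA·BA·AB·D·AB
    A ↦ AB
    B ↦ BA
    C ↦ D
    D ↦ CA  (constrained at step 3)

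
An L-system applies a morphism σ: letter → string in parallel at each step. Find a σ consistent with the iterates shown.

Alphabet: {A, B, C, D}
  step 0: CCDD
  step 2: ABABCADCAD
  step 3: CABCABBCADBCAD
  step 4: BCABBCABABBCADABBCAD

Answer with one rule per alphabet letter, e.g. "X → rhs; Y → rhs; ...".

A->C, B->AB, C->B, D->AD

  step 3 ⇒ step 4: CABCABBCADBCAD ⇒ B·C·AB·B·C·AB·AB·B·C·AD·AB·B·C·AD
    A ↦ C
    B ↦ AB
    C ↦ B
    D ↦ AD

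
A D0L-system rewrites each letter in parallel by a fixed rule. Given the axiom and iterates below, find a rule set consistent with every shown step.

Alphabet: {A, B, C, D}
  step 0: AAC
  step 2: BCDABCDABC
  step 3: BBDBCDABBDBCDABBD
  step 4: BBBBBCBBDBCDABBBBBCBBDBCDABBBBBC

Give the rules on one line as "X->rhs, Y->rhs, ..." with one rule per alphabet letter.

A->DA, B->BB, C->D, D->BC

  step 3 ⇒ step 4: BBDBCDABBDBCDABBD ⇒ BB·BB·BC·BB·D·BC·DA·BB·BB·BC·BB·D·BC·DA·BB·BB·BC
    A ↦ DA
    B ↦ BB
    C ↦ D
    D ↦ BC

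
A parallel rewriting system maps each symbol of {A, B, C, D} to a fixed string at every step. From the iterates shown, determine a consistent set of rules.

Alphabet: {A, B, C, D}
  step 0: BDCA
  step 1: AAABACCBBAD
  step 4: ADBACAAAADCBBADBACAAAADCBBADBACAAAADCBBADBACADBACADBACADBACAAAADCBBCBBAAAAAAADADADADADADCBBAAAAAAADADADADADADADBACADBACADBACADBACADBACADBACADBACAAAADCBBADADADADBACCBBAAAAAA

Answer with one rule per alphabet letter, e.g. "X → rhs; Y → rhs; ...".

A->AD, B->AAA, C->CBB, D->BAC

  step 0 ⇒ step 1: BDCA ⇒ AAA·BAC·CBB·AD
    A ↦ AD
    B ↦ AAA
    C ↦ CBB
    D ↦ BAC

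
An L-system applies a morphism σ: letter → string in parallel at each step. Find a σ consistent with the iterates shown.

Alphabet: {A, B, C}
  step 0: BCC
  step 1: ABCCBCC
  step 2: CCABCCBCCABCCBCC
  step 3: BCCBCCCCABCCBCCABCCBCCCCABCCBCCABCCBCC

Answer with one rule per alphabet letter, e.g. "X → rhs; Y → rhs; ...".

A->CC, B->A, C->BCC

  step 2 ⇒ step 3: CCABCCBCCABCCBCC ⇒ BCC·BCC·CC·A·BCC·BCC·A·BCC·BCC·CC·A·BCC·BCC·A·BCC·BCC
    A ↦ CC
    B ↦ A
    C ↦ BCC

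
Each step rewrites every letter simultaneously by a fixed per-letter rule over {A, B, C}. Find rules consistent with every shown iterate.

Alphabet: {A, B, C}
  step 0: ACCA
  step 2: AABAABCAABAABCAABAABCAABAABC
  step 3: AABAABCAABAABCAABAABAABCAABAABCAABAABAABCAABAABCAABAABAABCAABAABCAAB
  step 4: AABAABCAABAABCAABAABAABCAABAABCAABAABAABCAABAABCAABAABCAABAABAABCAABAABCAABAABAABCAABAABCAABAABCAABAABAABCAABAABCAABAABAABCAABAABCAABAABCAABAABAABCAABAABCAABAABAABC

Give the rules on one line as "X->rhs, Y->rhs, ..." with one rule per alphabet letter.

A->AAB, B->C, C->AAB

  step 3 ⇒ step 4: AABAABCAABAABCAABAABAABCAABAABCAABAABAABCAABAABCAABAABAABCAABAABCAAB ⇒ AAB·AAB·C·AAB·AAB·C·AAB·AAB·AAB·C·AAB·AAB·C·AAB·AAB·AAB·C·AAB·AAB·C·AAB·AAB·C·AAB·AAB·AAB·C·AAB·AAB·C·AAB·AAB·AAB·C·AAB·AAB·C·AAB·AAB·C·AAB·AAB·AAB·C·AAB·AAB·C·AAB·AAB·AAB·C·AAB·AAB·C·AAB·AAB·C·AAB·AAB·AAB·C·AAB·AAB·C·AAB·AAB·AAB·C
    A ↦ AAB
    B ↦ C
    C ↦ AAB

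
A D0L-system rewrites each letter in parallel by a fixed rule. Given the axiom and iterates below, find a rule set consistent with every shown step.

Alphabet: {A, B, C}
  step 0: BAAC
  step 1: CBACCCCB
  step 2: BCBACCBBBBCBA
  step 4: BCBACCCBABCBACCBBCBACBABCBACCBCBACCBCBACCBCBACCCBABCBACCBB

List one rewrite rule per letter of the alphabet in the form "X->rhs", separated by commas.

A->CC, B->CBA, C->B

  step 1 ⇒ step 2: CBACCCCB ⇒ B·CBA·CC·B·B·B·B·CBA
    A ↦ CC
    B ↦ CBA
    C ↦ B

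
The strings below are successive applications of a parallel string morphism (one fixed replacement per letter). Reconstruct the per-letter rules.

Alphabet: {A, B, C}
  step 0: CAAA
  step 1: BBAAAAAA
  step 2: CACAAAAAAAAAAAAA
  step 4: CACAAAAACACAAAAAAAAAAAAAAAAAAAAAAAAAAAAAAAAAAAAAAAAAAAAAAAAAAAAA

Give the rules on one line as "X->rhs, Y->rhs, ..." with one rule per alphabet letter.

A->AA, B->CA, C->BB

  step 1 ⇒ step 2: BBAAAAAA ⇒ CA·CA·AA·AA·AA·AA·AA·AA
    A ↦ AA
    B ↦ CA
  step 0 ⇒ step 1: CAAA ⇒ BB·AA·AA·AA
    C ↦ BB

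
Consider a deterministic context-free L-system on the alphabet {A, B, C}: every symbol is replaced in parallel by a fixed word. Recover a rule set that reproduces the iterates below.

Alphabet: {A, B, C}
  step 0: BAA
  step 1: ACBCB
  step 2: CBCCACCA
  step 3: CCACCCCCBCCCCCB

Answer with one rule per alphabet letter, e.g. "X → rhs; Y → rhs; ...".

  step 2 ⇒ step 3: CBCCACCA ⇒ CC·A·CC·CC·CB·CC·CC·CB
    A ↦ CB
    B ↦ A
    C ↦ CC

A->CB, B->A, C->CC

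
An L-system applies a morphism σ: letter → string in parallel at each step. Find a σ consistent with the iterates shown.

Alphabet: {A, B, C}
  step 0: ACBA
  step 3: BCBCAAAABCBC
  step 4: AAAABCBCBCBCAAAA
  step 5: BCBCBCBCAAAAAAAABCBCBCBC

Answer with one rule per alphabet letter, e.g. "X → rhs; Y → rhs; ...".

  step 4 ⇒ step 5: AAAABCBCBCBCAAAA ⇒ BC·BC·BC·BC·A·A·A·A·A·A·A·A·BC·BC·BC·BC
    A ↦ BC
    B ↦ A
    C ↦ A

A->BC, B->A, C->A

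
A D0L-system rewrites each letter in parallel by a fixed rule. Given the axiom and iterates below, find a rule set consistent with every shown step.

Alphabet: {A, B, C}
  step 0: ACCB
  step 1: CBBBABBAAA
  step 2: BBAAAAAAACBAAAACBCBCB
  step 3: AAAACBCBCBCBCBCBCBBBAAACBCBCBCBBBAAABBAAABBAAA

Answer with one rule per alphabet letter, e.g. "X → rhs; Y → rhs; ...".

A->CB, B->AA, C->BBA

  step 2 ⇒ step 3: BBAAAAAAACBAAAACBCBCB ⇒ AA·AA·CB·CB·CB·CB·CB·CB·CB·BBA·AA·CB·CB·CB·CB·BBA·AA·BBA·AA·BBA·AA
    A ↦ CB
    B ↦ AA
    C ↦ BBA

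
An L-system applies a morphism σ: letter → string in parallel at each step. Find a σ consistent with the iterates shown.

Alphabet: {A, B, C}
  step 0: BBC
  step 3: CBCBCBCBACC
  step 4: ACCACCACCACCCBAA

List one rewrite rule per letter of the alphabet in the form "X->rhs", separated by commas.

A->CB, B->CC, C->A

  step 3 ⇒ step 4: CBCBCBCBACC ⇒ A·CC·A·CC·A·CC·A·CC·CB·A·A
    A ↦ CB
    B ↦ CC
    C ↦ A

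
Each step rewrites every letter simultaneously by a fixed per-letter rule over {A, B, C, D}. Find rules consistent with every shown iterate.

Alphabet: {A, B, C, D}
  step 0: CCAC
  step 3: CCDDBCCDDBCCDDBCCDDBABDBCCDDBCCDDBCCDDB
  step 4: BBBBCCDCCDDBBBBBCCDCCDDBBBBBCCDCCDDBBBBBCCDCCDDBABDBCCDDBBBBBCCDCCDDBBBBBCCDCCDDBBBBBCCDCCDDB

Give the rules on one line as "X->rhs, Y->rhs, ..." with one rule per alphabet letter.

A->AB, B->DB, C->BB, D->CCD

  step 3 ⇒ step 4: CCDDBCCDDBCCDDBCCDDBABDBCCDDBCCDDBCCDDB ⇒ BB·BB·CCD·CCD·DB·BB·BB·CCD·CCD·DB·BB·BB·CCD·CCD·DB·BB·BB·CCD·CCD·DB·AB·DB·CCD·DB·BB·BB·CCD·CCD·DB·BB·BB·CCD·CCD·DB·BB·BB·CCD·CCD·DB
    A ↦ AB
    B ↦ DB
    C ↦ BB
    D ↦ CCD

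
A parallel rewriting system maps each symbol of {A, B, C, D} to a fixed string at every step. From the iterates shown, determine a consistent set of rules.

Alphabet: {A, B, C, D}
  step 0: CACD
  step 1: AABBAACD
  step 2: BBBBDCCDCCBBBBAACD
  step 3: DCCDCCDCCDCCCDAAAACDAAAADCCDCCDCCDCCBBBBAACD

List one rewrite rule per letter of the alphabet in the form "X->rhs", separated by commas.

A->BB, B->DCC, C->AA, D->CD

  step 2 ⇒ step 3: BBBBDCCDCCBBBBAACD ⇒ DCC·DCC·DCC·DCC·CD·AA·AA·CD·AA·AA·DCC·DCC·DCC·DCC·BB·BB·AA·CD
    A ↦ BB
    B ↦ DCC
    C ↦ AA
    D ↦ CD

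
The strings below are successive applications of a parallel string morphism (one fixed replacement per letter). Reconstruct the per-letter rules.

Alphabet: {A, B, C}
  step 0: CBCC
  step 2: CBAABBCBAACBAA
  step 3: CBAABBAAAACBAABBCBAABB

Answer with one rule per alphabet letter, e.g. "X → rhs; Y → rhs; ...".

A->B, B->AA, C->CB

  step 2 ⇒ step 3: CBAABBCBAACBAA ⇒ CB·AA·B·B·AA·AA·CB·AA·B·B·CB·AA·B·B
    A ↦ B
    B ↦ AA
    C ↦ CB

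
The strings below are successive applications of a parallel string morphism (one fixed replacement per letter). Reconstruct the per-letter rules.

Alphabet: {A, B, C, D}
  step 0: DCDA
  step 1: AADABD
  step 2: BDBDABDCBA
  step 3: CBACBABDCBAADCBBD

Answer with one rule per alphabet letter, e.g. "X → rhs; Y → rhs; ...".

A->BD, B->CB, C->AD, D->A

  step 2 ⇒ step 3: BDBDABDCBA ⇒ CB·A·CB·A·BD·CB·A·AD·CB·BD
    A ↦ BD
    B ↦ CB
    C ↦ AD
    D ↦ A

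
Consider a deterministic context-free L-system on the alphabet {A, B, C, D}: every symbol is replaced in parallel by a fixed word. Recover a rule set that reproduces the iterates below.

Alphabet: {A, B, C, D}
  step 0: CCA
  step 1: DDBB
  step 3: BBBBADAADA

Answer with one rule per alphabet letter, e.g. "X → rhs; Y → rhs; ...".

A->BB, B->DCD, C->D, D->A

  step 0 ⇒ step 1: CCA ⇒ D·D·BB
    A ↦ BB
    C ↦ D
    B ↦ DCD  (constrained at step 1)
    D ↦ A  (constrained at step 1)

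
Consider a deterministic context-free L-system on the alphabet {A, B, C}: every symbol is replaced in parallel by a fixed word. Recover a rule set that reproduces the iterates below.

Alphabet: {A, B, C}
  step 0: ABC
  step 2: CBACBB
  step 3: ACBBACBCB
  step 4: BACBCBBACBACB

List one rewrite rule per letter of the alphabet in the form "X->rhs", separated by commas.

A->B, B->CB, C->A

  step 3 ⇒ step 4: ACBBACBCB ⇒ B·A·CB·CB·B·A·CB·A·CB
    A ↦ B
    B ↦ CB
    C ↦ A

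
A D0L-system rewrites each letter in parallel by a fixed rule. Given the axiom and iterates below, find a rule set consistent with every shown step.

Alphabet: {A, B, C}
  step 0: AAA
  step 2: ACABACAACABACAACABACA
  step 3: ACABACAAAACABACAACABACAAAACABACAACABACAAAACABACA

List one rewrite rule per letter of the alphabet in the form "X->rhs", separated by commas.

A->ACA, B->AA, C->B

  step 2 ⇒ step 3: ACABACAACABACAACABACA ⇒ ACA·B·ACA·AA·ACA·B·ACA·ACA·B·ACA·AA·ACA·B·ACA·ACA·B·ACA·AA·ACA·B·ACA
    A ↦ ACA
    B ↦ AA
    C ↦ B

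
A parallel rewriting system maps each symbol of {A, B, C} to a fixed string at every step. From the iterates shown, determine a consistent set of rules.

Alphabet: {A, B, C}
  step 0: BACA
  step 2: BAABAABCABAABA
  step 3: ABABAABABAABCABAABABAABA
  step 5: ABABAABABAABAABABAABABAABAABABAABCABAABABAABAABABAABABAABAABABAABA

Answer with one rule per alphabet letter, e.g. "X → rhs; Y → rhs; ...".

A->BA, B->A, C->BCA

  step 2 ⇒ step 3: BAABAABCABAABA ⇒ A·BA·BA·A·BA·BA·A·BCA·BA·A·BA·BA·A·BA
    A ↦ BA
    B ↦ A
    C ↦ BCA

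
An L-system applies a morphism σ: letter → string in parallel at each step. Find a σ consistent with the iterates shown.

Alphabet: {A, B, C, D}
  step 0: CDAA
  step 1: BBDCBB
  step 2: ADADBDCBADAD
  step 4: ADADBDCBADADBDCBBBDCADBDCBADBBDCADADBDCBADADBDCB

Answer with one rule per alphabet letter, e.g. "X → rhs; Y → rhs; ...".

A->B, B->AD, C->B, D->BDC

  step 1 ⇒ step 2: BBDCBB ⇒ AD·AD·BDC·B·AD·AD
    B ↦ AD
    C ↦ B
    D ↦ BDC
  step 0 ⇒ step 1: CDAA ⇒ B·BDC·B·B
    A ↦ B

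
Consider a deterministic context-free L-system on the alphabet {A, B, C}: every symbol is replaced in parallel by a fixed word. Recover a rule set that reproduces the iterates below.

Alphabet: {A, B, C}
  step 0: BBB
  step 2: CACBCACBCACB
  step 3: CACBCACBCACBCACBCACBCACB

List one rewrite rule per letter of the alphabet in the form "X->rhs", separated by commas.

A->CB, B->CB, C->CA

  step 2 ⇒ step 3: CACBCACBCACB ⇒ CA·CB·CA·CB·CA·CB·CA·CB·CA·CB·CA·CB
    A ↦ CB
    B ↦ CB
    C ↦ CA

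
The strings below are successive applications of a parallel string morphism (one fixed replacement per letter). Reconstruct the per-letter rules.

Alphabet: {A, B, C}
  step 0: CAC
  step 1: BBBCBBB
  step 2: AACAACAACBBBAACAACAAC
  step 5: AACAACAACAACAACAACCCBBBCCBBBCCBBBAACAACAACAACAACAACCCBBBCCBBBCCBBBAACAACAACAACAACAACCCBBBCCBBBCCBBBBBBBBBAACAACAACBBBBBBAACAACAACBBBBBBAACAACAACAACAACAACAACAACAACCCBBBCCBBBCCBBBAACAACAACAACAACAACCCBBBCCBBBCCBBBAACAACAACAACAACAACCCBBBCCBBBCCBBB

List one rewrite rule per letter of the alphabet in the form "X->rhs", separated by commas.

  step 1 ⇒ step 2: BBBCBBB ⇒ AAC·AAC·AAC·BBB·AAC·AAC·AAC
    B ↦ AAC
    C ↦ BBB
  step 0 ⇒ step 1: CAC ⇒ BBB·C·BBB
    A ↦ C

A->C, B->AAC, C->BBB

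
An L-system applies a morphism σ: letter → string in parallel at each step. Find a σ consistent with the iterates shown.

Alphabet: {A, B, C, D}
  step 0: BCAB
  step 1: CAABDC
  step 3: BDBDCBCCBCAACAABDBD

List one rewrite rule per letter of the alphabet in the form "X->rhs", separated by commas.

  step 0 ⇒ step 1: BCAB ⇒ C·AA·BD·C
    A ↦ BD
    B ↦ C
    C ↦ AA
    D ↦ BC  (constrained at step 1)

A->BD, B->C, C->AA, D->BC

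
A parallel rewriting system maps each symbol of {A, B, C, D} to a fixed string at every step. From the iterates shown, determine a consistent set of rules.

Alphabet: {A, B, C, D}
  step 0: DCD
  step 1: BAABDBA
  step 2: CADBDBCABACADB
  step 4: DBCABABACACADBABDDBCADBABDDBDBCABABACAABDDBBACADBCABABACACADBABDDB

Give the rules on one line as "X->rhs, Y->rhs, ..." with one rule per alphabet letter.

A->DB, B->CA, C->ABD, D->BA

  step 1 ⇒ step 2: BAABDBA ⇒ CA·DB·DB·CA·BA·CA·DB
    A ↦ DB
    B ↦ CA
    D ↦ BA
  step 0 ⇒ step 1: DCD ⇒ BA·ABD·BA
    C ↦ ABD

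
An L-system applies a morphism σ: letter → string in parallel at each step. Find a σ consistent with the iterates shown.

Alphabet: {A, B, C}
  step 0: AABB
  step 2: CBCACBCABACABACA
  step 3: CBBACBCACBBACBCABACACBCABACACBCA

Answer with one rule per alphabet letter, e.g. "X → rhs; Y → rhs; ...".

  step 2 ⇒ step 3: CBCACBCABACABACA ⇒ CB·BA·CB·CA·CB·BA·CB·CA·BA·CA·CB·CA·BA·CA·CB·CA
    A ↦ CA
    B ↦ BA
    C ↦ CB

A->CA, B->BA, C->CB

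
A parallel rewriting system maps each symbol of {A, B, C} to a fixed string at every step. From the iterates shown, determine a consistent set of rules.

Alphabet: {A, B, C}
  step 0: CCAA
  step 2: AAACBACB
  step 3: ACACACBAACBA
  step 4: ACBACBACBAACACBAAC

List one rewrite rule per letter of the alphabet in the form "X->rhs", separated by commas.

  step 3 ⇒ step 4: ACACACBAACBA ⇒ AC·B·AC·B·AC·B·A·AC·AC·B·A·AC
    A ↦ AC
    B ↦ A
    C ↦ B

A->AC, B->A, C->B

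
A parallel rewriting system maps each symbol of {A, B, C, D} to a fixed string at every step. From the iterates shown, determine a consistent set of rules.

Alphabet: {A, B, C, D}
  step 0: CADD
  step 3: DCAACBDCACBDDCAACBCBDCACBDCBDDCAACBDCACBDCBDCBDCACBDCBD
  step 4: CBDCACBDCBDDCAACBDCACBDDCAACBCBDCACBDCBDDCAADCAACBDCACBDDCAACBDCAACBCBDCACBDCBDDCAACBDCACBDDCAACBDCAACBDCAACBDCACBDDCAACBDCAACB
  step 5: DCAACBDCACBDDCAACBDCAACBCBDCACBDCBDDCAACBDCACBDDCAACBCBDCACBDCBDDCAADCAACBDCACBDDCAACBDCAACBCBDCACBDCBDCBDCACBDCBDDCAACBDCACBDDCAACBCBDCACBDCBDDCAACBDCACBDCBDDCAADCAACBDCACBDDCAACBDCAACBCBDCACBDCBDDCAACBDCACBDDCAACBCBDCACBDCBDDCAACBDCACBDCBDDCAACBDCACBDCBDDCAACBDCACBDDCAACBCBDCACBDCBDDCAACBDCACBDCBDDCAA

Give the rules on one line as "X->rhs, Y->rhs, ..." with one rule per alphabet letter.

  step 4 ⇒ step 5: CBDCACBDCBDDCAACBDCACBDDCAACBCBDCACBDCBDDCAADCAACBDCACBDDCAACBDCAACBCBDCACBDCBDDCAACBDCACBDDCAACBDCAACBDCAACBDCACBDDCAACBDCAACB ⇒ DCA·A·CB·DCA·CBD·DCA·A·CB·DCA·A·CB·CB·DCA·CBD·CBD·DCA·A·CB·DCA·CBD·DCA·A·CB·CB·DCA·CBD·CBD·DCA·A·DCA·A·CB·DCA·CBD·DCA·A·CB·DCA·A·CB·CB·DCA·CBD·CBD·CB·DCA·CBD·CBD·DCA·A·CB·DCA·CBD·DCA·A·CB·CB·DCA·CBD·CBD·DCA·A·CB·DCA·CBD·CBD·DCA·A·DCA·A·CB·DCA·CBD·DCA·A·CB·DCA·A·CB·CB·DCA·CBD·CBD·DCA·A·CB·DCA·CBD·DCA·A·CB·CB·DCA·CBD·CBD·DCA·A·CB·DCA·CBD·CBD·DCA·A·CB·DCA·CBD·CBD·DCA·A·CB·DCA·CBD·DCA·A·CB·CB·DCA·CBD·CBD·DCA·A·CB·DCA·CBD·CBD·DCA·A
    A ↦ CBD
    B ↦ A
    C ↦ DCA
    D ↦ CB

A->CBD, B->A, C->DCA, D->CB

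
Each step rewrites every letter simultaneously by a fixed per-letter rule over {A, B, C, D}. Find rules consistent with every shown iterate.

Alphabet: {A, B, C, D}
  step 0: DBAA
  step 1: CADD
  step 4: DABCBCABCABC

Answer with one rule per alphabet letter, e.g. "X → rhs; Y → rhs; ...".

  step 0 ⇒ step 1: DBAA ⇒ C·A·D·D
    A ↦ D
    B ↦ A
    D ↦ C
    C ↦ BC  (constrained at step 1)

A->D, B->A, C->BC, D->C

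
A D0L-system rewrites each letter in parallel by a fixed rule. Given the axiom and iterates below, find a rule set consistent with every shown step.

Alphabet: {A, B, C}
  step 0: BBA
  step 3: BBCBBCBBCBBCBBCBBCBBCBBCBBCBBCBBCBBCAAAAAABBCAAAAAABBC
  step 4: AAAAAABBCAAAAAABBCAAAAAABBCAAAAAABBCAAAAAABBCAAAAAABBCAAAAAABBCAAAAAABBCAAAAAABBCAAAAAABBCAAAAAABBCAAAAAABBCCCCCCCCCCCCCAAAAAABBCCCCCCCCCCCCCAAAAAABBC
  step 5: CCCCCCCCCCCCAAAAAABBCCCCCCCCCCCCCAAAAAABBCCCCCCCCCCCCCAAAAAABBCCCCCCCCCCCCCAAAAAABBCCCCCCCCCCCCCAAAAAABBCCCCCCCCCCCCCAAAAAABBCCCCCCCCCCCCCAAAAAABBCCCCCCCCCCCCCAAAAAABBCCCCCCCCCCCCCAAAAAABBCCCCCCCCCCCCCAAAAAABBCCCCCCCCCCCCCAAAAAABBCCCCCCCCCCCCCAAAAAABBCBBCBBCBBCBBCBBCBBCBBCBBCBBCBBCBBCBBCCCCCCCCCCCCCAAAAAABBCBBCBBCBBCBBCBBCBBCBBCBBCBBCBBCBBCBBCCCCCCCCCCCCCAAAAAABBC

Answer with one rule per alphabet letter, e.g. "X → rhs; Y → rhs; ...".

  step 4 ⇒ step 5: AAAAAABBCAAAAAABBCAAAAAABBCAAAAAABBCAAAAAABBCAAAAAABBCAAAAAABBCAAAAAABBCAAAAAABBCAAAAAABBCAAAAAABBCAAAAAABBCCCCCCCCCCCCCAAAAAABBCCCCCCCCCCCCCAAAAAABBC ⇒ CC·CC·CC·CC·CC·CC·AAA·AAA·BBC·CC·CC·CC·CC·CC·CC·AAA·AAA·BBC·CC·CC·CC·CC·CC·CC·AAA·AAA·BBC·CC·CC·CC·CC·CC·CC·AAA·AAA·BBC·CC·CC·CC·CC·CC·CC·AAA·AAA·BBC·CC·CC·CC·CC·CC·CC·AAA·AAA·BBC·CC·CC·CC·CC·CC·CC·AAA·AAA·BBC·CC·CC·CC·CC·CC·CC·AAA·AAA·BBC·CC·CC·CC·CC·CC·CC·AAA·AAA·BBC·CC·CC·CC·CC·CC·CC·AAA·AAA·BBC·CC·CC·CC·CC·CC·CC·AAA·AAA·BBC·CC·CC·CC·CC·CC·CC·AAA·AAA·BBC·BBC·BBC·BBC·BBC·BBC·BBC·BBC·BBC·BBC·BBC·BBC·BBC·CC·CC·CC·CC·CC·CC·AAA·AAA·BBC·BBC·BBC·BBC·BBC·BBC·BBC·BBC·BBC·BBC·BBC·BBC·BBC·CC·CC·CC·CC·CC·CC·AAA·AAA·BBC
    A ↦ CC
    B ↦ AAA
    C ↦ BBC

A->CC, B->AAA, C->BBC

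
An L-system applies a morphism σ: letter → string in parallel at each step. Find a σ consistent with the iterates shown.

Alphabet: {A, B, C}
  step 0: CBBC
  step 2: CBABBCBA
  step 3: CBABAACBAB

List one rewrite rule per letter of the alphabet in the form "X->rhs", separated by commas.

A->B, B->A, C->CB

  step 2 ⇒ step 3: CBABBCBA ⇒ CB·A·B·A·A·CB·A·B
    A ↦ B
    B ↦ A
    C ↦ CB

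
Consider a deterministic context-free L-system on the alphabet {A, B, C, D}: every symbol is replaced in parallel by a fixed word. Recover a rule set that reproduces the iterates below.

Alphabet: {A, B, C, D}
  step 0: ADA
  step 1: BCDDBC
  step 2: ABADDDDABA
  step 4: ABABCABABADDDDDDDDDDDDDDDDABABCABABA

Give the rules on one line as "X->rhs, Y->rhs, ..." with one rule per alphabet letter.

A->BC, B->AB, C->A, D->DD

  step 1 ⇒ step 2: BCDDBC ⇒ AB·A·DD·DD·AB·A
    B ↦ AB
    C ↦ A
    D ↦ DD
  step 0 ⇒ step 1: ADA ⇒ BC·DD·BC
    A ↦ BC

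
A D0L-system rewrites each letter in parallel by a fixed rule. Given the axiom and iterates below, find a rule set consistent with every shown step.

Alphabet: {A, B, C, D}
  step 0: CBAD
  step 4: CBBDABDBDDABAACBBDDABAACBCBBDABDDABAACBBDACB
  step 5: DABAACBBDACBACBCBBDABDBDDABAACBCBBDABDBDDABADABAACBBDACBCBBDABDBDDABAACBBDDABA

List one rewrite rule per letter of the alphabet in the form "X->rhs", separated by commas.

A->BD, B->A, C->DAB, D->CB

  step 4 ⇒ step 5: CBBDABDBDDABAACBBDDABAACBCBBDABDDABAACBBDACB ⇒ DAB·A·A·CB·BD·A·CB·A·CB·CB·BD·A·BD·BD·DAB·A·A·CB·CB·BD·A·BD·BD·DAB·A·DAB·A·A·CB·BD·A·CB·CB·BD·A·BD·BD·DAB·A·A·CB·BD·DAB·A
    A ↦ BD
    B ↦ A
    C ↦ DAB
    D ↦ CB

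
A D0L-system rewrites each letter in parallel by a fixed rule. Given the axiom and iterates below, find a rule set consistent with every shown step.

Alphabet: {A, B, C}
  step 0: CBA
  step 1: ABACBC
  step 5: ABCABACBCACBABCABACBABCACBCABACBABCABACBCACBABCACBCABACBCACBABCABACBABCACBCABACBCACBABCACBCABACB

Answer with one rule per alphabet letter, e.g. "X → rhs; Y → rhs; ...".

  step 0 ⇒ step 1: CBA ⇒ AB·ACB·C
    A ↦ C
    B ↦ ACB
    C ↦ AB

A->C, B->ACB, C->AB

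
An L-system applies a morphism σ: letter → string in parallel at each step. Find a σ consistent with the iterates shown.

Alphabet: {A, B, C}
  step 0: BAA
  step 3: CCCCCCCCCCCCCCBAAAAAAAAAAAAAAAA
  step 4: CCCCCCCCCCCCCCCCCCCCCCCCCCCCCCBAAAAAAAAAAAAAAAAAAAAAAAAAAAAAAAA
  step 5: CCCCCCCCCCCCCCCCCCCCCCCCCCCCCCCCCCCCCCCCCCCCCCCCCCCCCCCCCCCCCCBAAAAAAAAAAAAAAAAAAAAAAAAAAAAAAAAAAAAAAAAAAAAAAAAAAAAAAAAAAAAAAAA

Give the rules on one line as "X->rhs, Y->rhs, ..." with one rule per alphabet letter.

  step 4 ⇒ step 5: CCCCCCCCCCCCCCCCCCCCCCCCCCCCCCBAAAAAAAAAAAAAAAAAAAAAAAAAAAAAAAA ⇒ CC·CC·CC·CC·CC·CC·CC·CC·CC·CC·CC·CC·CC·CC·CC·CC·CC·CC·CC·CC·CC·CC·CC·CC·CC·CC·CC·CC·CC·CC·CCB·AA·AA·AA·AA·AA·AA·AA·AA·AA·AA·AA·AA·AA·AA·AA·AA·AA·AA·AA·AA·AA·AA·AA·AA·AA·AA·AA·AA·AA·AA·AA·AA
    A ↦ AA
    B ↦ CCB
    C ↦ CC

A->AA, B->CCB, C->CC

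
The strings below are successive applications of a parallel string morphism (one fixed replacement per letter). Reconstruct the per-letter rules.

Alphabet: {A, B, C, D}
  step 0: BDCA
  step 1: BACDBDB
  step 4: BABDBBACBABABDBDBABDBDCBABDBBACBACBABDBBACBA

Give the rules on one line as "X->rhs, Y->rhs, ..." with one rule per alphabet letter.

A->BDB, B->BA, C->D, D->C

  step 0 ⇒ step 1: BDCA ⇒ BA·C·D·BDB
    A ↦ BDB
    B ↦ BA
    C ↦ D
    D ↦ C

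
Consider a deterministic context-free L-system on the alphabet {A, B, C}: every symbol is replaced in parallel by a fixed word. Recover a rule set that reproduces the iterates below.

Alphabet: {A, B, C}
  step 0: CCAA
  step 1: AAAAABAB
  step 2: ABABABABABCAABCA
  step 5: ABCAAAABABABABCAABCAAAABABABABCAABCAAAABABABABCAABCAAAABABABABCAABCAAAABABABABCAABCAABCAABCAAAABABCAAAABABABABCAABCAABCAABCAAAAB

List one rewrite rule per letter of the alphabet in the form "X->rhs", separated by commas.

  step 1 ⇒ step 2: AAAAABAB ⇒ AB·AB·AB·AB·AB·CA·AB·CA
    A ↦ AB
    B ↦ CA
  step 0 ⇒ step 1: CCAA ⇒ AA·AA·AB·AB
    C ↦ AA

A->AB, B->CA, C->AA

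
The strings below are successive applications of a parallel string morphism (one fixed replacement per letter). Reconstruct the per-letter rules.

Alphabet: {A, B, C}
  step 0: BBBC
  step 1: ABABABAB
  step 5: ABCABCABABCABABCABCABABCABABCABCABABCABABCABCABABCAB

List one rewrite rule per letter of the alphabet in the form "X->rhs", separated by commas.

A->C, B->AB, C->AB

  step 0 ⇒ step 1: BBBC ⇒ AB·AB·AB·AB
    B ↦ AB
    C ↦ AB
    A ↦ C  (constrained at step 1)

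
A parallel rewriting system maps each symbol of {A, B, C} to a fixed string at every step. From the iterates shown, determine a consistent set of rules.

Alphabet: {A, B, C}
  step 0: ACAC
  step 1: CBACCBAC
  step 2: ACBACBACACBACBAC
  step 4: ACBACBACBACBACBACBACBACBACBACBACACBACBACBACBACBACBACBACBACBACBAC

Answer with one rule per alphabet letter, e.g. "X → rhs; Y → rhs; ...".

A->CB, B->BA, C->AC

  step 1 ⇒ step 2: CBACCBAC ⇒ AC·BA·CB·AC·AC·BA·CB·AC
    A ↦ CB
    B ↦ BA
    C ↦ AC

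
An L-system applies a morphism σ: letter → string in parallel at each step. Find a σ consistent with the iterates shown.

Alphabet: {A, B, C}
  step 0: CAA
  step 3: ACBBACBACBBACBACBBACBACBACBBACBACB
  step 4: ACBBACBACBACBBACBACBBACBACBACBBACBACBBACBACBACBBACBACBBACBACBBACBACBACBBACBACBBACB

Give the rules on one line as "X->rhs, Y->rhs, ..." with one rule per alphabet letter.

  step 3 ⇒ step 4: ACBBACBACBBACBACBBACBACBACBBACBACB ⇒ AC·BB·ACB·ACB·AC·BB·ACB·AC·BB·ACB·ACB·AC·BB·ACB·AC·BB·ACB·ACB·AC·BB·ACB·AC·BB·ACB·AC·BB·ACB·ACB·AC·BB·ACB·AC·BB·ACB
    A ↦ AC
    B ↦ ACB
    C ↦ BB

A->AC, B->ACB, C->BB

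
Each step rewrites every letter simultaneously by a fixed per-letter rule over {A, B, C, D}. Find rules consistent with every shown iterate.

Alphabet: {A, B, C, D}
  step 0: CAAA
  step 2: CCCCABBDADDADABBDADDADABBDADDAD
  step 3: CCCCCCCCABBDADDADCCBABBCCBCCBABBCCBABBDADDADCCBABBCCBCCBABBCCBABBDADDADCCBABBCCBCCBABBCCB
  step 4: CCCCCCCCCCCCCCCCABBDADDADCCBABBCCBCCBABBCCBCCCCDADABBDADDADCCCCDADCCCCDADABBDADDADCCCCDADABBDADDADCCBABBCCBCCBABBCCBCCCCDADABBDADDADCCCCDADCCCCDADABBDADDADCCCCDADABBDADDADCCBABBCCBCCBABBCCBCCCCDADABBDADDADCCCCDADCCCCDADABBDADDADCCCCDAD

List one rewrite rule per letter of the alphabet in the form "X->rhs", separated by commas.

A->ABB, B->DAD, C->CC, D->CCB

  step 3 ⇒ step 4: CCCCCCCCABBDADDADCCBABBCCBCCBABBCCBABBDADDADCCBABBCCBCCBABBCCBABBDADDADCCBABBCCBCCBABBCCB ⇒ CC·CC·CC·CC·CC·CC·CC·CC·ABB·DAD·DAD·CCB·ABB·CCB·CCB·ABB·CCB·CC·CC·DAD·ABB·DAD·DAD·CC·CC·DAD·CC·CC·DAD·ABB·DAD·DAD·CC·CC·DAD·ABB·DAD·DAD·CCB·ABB·CCB·CCB·ABB·CCB·CC·CC·DAD·ABB·DAD·DAD·CC·CC·DAD·CC·CC·DAD·ABB·DAD·DAD·CC·CC·DAD·ABB·DAD·DAD·CCB·ABB·CCB·CCB·ABB·CCB·CC·CC·DAD·ABB·DAD·DAD·CC·CC·DAD·CC·CC·DAD·ABB·DAD·DAD·CC·CC·DAD
    A ↦ ABB
    B ↦ DAD
    C ↦ CC
    D ↦ CCB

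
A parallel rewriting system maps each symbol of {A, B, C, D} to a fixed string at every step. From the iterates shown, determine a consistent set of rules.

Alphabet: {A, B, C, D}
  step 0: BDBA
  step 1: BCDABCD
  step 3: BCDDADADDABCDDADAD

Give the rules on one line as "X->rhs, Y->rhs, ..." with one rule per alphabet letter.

  step 0 ⇒ step 1: BDBA ⇒ BC·DA·BC·D
    A ↦ D
    B ↦ BC
    D ↦ DA
    C ↦ D  (constrained at step 1)

A->D, B->BC, C->D, D->DA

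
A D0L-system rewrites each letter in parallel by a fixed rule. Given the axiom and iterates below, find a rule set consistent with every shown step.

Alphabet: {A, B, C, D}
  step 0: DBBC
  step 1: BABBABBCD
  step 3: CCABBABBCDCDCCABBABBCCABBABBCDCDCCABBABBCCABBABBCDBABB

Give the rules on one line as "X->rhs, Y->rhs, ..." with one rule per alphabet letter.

A->CC, B->ABB, C->CD, D->B

  step 0 ⇒ step 1: DBBC ⇒ B·ABB·ABB·CD
    B ↦ ABB
    C ↦ CD
    D ↦ B
    A ↦ CC  (constrained at step 1)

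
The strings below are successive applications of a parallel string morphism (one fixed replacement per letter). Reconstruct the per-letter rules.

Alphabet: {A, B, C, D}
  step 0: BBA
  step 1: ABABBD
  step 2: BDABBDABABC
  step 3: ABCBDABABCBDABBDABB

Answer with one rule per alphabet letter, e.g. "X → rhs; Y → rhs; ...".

  step 2 ⇒ step 3: BDABBDABABC ⇒ AB·C·BD·AB·AB·C·BD·AB·BD·AB·B
    A ↦ BD
    B ↦ AB
    C ↦ B
    D ↦ C

A->BD, B->AB, C->B, D->C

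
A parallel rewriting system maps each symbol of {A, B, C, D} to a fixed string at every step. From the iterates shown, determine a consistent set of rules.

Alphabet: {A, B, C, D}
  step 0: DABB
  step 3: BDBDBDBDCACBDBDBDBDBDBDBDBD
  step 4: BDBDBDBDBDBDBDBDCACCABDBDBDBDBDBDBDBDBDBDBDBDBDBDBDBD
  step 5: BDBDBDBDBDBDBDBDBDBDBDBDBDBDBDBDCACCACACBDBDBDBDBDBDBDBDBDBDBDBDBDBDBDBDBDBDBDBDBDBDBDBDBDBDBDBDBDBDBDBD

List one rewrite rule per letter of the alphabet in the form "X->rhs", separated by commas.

A->C, B->BD, C->CA, D->BD

  step 4 ⇒ step 5: BDBDBDBDBDBDBDBDCACCABDBDBDBDBDBDBDBDBDBDBDBDBDBDBDBD ⇒ BD·BD·BD·BD·BD·BD·BD·BD·BD·BD·BD·BD·BD·BD·BD·BD·CA·C·CA·CA·C·BD·BD·BD·BD·BD·BD·BD·BD·BD·BD·BD·BD·BD·BD·BD·BD·BD·BD·BD·BD·BD·BD·BD·BD·BD·BD·BD·BD·BD·BD·BD·BD
    A ↦ C
    B ↦ BD
    C ↦ CA
    D ↦ BD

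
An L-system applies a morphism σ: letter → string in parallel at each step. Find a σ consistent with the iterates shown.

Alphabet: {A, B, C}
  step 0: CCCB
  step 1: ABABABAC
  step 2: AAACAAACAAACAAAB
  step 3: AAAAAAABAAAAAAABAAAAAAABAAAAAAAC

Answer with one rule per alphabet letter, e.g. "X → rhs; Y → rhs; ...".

  step 2 ⇒ step 3: AAACAAACAAACAAAB ⇒ AA·AA·AA·AB·AA·AA·AA·AB·AA·AA·AA·AB·AA·AA·AA·AC
    A ↦ AA
    B ↦ AC
    C ↦ AB

A->AA, B->AC, C->AB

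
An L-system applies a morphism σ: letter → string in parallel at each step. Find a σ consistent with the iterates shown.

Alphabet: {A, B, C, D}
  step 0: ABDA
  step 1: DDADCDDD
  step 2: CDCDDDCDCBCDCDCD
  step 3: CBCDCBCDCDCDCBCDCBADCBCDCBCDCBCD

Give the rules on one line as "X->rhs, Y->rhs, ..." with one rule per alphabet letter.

  step 2 ⇒ step 3: CDCDDDCDCBCDCDCD ⇒ CB·CD·CB·CD·CD·CD·CB·CD·CB·AD·CB·CD·CB·CD·CB·CD
    B ↦ AD
    C ↦ CB
    D ↦ CD
  step 0 ⇒ step 1: ABDA ⇒ DD·AD·CD·DD
    A ↦ DD

A->DD, B->AD, C->CB, D->CD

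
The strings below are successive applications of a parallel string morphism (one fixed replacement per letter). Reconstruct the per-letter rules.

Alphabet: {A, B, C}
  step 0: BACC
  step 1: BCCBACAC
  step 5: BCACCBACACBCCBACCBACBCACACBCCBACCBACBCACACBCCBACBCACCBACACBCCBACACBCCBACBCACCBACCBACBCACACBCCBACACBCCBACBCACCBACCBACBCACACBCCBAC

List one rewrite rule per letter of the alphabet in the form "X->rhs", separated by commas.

A->CB, B->BC, C->AC

  step 0 ⇒ step 1: BACC ⇒ BC·CB·AC·AC
    A ↦ CB
    B ↦ BC
    C ↦ AC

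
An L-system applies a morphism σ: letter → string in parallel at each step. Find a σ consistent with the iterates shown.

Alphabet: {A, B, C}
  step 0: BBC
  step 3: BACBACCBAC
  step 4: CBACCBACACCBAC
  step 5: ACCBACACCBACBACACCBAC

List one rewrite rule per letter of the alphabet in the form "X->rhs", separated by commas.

  step 4 ⇒ step 5: CBACCBACACCBAC ⇒ AC·C·B·AC·AC·C·B·AC·B·AC·AC·C·B·AC
    A ↦ B
    B ↦ C
    C ↦ AC

A->B, B->C, C->AC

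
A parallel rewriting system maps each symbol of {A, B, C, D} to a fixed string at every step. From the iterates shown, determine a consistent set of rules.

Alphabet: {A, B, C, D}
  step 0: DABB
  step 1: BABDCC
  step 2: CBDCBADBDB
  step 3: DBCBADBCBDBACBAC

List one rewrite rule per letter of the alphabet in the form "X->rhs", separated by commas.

A->BD, B->C, C->DB, D->BA

  step 2 ⇒ step 3: CBDCBADBDB ⇒ DB·C·BA·DB·C·BD·BA·C·BA·C
    A ↦ BD
    B ↦ C
    C ↦ DB
    D ↦ BA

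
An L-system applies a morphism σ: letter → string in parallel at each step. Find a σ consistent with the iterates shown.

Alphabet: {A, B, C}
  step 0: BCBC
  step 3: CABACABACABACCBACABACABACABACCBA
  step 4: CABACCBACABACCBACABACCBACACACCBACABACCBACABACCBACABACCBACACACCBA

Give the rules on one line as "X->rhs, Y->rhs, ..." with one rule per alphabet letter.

  step 3 ⇒ step 4: CABACABACABACCBACABACABACABACCBA ⇒ CA·BA·CC·BA·CA·BA·CC·BA·CA·BA·CC·BA·CA·CA·CC·BA·CA·BA·CC·BA·CA·BA·CC·BA·CA·BA·CC·BA·CA·CA·CC·BA
    A ↦ BA
    B ↦ CC
    C ↦ CA

A->BA, B->CC, C->CA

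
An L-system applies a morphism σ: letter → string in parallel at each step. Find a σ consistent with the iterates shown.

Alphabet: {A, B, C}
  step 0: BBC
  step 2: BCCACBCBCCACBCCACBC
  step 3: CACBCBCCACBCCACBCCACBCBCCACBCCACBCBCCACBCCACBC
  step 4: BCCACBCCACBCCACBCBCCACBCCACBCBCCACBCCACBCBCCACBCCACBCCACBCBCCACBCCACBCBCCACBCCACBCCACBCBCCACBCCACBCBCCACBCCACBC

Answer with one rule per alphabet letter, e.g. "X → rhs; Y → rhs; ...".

A->CAC, B->CAC, C->BC

  step 3 ⇒ step 4: CACBCBCCACBCCACBCCACBCBCCACBCCACBCBCCACBCCACBC ⇒ BC·CAC·BC·CAC·BC·CAC·BC·BC·CAC·BC·CAC·BC·BC·CAC·BC·CAC·BC·BC·CAC·BC·CAC·BC·CAC·BC·BC·CAC·BC·CAC·BC·BC·CAC·BC·CAC·BC·CAC·BC·BC·CAC·BC·CAC·BC·BC·CAC·BC·CAC·BC
    A ↦ CAC
    B ↦ CAC
    C ↦ BC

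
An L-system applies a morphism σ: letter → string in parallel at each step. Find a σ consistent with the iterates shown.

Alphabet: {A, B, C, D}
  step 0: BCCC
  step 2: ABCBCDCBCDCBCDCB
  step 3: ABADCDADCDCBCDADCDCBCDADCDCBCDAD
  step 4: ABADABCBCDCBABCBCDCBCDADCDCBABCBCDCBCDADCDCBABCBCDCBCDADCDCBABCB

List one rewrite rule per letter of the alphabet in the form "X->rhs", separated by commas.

  step 3 ⇒ step 4: ABADCDADCDCBCDADCDCBCDADCDCBCDAD ⇒ AB·AD·AB·CB·CD·CB·AB·CB·CD·CB·CD·AD·CD·CB·AB·CB·CD·CB·CD·AD·CD·CB·AB·CB·CD·CB·CD·AD·CD·CB·AB·CB
    A ↦ AB
    B ↦ AD
    C ↦ CD
    D ↦ CB

A->AB, B->AD, C->CD, D->CB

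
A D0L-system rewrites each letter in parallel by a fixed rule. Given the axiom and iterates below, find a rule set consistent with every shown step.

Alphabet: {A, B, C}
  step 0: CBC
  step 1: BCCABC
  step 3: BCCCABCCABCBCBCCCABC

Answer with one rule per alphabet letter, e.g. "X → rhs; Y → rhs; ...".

  step 0 ⇒ step 1: CBC ⇒ BC·CA·BC
    B ↦ CA
    C ↦ BC
    A ↦ C  (constrained at step 1)

A->C, B->CA, C->BC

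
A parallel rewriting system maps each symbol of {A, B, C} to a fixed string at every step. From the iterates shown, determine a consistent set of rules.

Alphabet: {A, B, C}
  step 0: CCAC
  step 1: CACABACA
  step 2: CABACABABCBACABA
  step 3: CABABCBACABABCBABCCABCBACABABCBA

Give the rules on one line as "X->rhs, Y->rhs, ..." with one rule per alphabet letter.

A->BA, B->BC, C->CA

  step 2 ⇒ step 3: CABACABABCBACABA ⇒ CA·BA·BC·BA·CA·BA·BC·BA·BC·CA·BC·BA·CA·BA·BC·BA
    A ↦ BA
    B ↦ BC
    C ↦ CA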